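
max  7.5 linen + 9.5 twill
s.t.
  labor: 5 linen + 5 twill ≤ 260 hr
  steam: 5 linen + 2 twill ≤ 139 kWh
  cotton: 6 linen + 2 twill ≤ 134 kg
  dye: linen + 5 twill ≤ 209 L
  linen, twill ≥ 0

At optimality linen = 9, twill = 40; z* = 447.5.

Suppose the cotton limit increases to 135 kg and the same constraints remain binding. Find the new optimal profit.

448.5

At the optimum: labor uses 245 of 260 (slack = 15); steam uses 125 of 139 (slack = 14); cotton uses 134 of 134 (binding); dye uses 209 of 209 (binding).
By complementary slackness, y = 0 for the non-binding constraints.
The binding rows give the dual system: 6·y_cotton + 1·y_dye = 7.5 and 2·y_cotton + 5·y_dye = 9.5.
→ y_cotton = 1 and y_dye = 1.5.
Δz = y_cotton·Δb = 1 × (1) = 1, so new z* = 447.5 + 1 = 448.5.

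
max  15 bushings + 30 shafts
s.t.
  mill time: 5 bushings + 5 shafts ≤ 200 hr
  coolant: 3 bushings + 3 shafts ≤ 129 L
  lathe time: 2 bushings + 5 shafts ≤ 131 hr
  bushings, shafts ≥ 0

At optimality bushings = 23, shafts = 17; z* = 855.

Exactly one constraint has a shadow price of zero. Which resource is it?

mill time: 200/200 (binding)
coolant: 120/129 (slack 9)
lathe time: 131/131 (binding)
By complementary slackness, a constraint with positive slack has shadow price 0 → coolant.

coolant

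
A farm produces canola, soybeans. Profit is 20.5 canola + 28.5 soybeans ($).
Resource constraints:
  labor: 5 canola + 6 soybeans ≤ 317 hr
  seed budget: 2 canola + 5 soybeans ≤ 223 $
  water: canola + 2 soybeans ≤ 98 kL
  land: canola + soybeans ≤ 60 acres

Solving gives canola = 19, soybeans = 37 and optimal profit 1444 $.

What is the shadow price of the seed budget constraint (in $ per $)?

1.5

Check each constraint at x*: labor 317/317 (tight); seed budget 223/223 (tight); water 93/98 (slack 5); land 56/60 (slack 4).
Slack constraints have shadow price 0 (complementary slackness).
The binding rows give the dual system: 5·y_labor + 2·y_seed budget = 20.5 and 6·y_labor + 5·y_seed budget = 28.5.
→ y_labor = 3.5 and y_seed budget = 1.5.
Shadow price of seed budget = 1.5.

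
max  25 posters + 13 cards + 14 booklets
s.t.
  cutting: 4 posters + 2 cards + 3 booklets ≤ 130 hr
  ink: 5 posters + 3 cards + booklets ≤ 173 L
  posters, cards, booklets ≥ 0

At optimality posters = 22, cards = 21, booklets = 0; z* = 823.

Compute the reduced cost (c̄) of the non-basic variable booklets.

-2

Check each constraint at x*: cutting 130/130 (tight); ink 173/173 (tight).
From A_Bᵀ y = c: 4·y_cutting + 5·y_ink = 25; 2·y_cutting + 3·y_ink = 13.
Solving: y_cutting = 5, y_ink = 1.
Reduced cost of booklets: c₃ − yᵀa₃ = 14 − (5·3 + 1·1) = 14 − 16 = -2.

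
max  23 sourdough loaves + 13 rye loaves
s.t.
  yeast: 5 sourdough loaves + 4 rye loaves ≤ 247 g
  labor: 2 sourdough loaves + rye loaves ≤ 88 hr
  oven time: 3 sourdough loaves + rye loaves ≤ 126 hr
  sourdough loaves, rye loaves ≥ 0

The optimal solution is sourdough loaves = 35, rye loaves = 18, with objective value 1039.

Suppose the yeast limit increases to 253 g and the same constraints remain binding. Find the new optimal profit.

Binding: yeast and labor. Non-binding: oven time (3 unused).
Slack constraints have shadow price 0 (complementary slackness).
From A_Bᵀ y = c: 5·y_yeast + 2·y_labor = 23; 4·y_yeast + 1·y_labor = 13.
Solving: y_yeast = 1, y_labor = 9.
Δz = y_yeast·Δb = 1 × (6) = 6, so new z* = 1039 + 6 = 1045.

1045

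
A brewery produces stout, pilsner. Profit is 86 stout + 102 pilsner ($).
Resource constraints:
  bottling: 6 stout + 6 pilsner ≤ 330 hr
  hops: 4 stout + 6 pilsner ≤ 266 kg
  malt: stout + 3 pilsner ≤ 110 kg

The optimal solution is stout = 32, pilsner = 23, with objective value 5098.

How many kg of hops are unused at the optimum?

0

hops used = 4·32 + 6·23 = 266; slack = 266 − 266 = 0.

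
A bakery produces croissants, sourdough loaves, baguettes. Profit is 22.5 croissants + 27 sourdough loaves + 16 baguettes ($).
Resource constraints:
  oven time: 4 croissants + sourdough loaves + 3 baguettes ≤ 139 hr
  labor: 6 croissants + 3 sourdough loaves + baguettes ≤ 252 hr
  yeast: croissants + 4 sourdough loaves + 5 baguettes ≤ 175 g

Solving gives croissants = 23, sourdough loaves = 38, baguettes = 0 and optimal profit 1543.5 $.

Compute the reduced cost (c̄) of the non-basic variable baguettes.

-9.5

Check each constraint at x*: oven time 130/139 (slack 9); labor 252/252 (tight); yeast 175/175 (tight).
Since oven time is not tight, its dual is 0.
Dual feasibility on the basic columns requires 6·y_labor + 1·y_yeast = 22.5, 3·y_labor + 4·y_yeast = 27.
→ y_labor = 3 and y_yeast = 4.5.
Reduced cost of baguettes: c₃ − yᵀa₃ = 16 − (3·1 + 4.5·5) = 16 − 25.5 = -9.5.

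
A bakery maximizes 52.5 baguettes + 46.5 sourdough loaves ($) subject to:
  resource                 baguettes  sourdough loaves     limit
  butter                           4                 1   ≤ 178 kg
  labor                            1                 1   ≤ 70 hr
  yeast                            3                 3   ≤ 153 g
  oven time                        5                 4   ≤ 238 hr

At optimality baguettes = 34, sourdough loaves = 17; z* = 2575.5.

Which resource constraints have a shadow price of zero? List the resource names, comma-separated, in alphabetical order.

butter: 153/178 (slack 25)
labor: 51/70 (slack 19)
yeast: 153/153 (binding)
oven time: 238/238 (binding)
By complementary slackness, a constraint with positive slack has shadow price 0 → butter, labor.

butter, labor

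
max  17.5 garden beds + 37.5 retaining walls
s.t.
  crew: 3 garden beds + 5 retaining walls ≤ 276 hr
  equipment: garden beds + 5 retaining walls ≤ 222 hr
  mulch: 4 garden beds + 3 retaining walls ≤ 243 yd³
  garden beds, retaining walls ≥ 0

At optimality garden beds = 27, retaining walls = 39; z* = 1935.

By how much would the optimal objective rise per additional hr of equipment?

Binding: crew and equipment. Non-binding: mulch (18 unused).
By complementary slackness, y = 0 for the non-binding constraint.
Dual feasibility on the basic columns requires 3·y_crew + 1·y_equipment = 17.5, 5·y_crew + 5·y_equipment = 37.5.
Solving: y_crew = 5, y_equipment = 2.5.
Shadow price of equipment = 2.5.

2.5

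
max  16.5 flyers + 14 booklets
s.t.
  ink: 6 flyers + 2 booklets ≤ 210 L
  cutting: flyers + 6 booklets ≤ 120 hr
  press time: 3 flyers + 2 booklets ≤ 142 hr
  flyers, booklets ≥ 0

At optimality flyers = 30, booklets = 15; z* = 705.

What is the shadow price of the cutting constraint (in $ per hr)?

1.5

At the optimum: ink uses 210 of 210 (binding); cutting uses 120 of 120 (binding); press time uses 120 of 142 (slack = 22).
Since press time is not tight, its dual is 0.
The binding rows give the dual system: 6·y_ink + 1·y_cutting = 16.5 and 2·y_ink + 6·y_cutting = 14.
→ y_ink = 2.5 and y_cutting = 1.5.
Shadow price of cutting = 1.5.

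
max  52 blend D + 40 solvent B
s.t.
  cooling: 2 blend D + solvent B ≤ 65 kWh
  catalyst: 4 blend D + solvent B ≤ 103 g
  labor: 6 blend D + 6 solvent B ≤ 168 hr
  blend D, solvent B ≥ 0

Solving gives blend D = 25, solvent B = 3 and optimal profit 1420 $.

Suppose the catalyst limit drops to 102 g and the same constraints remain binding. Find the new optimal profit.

Binding: catalyst and labor. Non-binding: cooling (12 unused).
By complementary slackness, y = 0 for the non-binding constraint.
Dual feasibility on the basic columns requires 4·y_catalyst + 6·y_labor = 52, 1·y_catalyst + 6·y_labor = 40.
Solving: y_catalyst = 4, y_labor = 6.
Δz = y_catalyst·Δb = 4 × (-1) = -4, so new z* = 1420 − 4 = 1416.

1416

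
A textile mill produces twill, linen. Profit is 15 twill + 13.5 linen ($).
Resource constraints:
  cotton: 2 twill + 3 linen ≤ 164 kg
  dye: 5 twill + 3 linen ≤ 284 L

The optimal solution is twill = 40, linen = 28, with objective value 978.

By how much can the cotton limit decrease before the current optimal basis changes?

Binding constraints: cotton, dye. The basis is B = [[2,3],[5,3]] with det -9.
Per unit decrease in cotton, x* moves by d = (0.3333, -0.5556).
The basis stays optimal until linen reaches 0; allowable decrease = 50.4 kg.

50.4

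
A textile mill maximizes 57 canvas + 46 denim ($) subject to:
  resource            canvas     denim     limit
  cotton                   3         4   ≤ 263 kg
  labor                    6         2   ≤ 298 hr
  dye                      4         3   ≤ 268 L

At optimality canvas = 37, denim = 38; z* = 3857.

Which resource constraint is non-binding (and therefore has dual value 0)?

dye

cotton: 263/263 (binding)
labor: 298/298 (binding)
dye: 262/268 (slack 6)
By complementary slackness, a constraint with positive slack has shadow price 0 → dye.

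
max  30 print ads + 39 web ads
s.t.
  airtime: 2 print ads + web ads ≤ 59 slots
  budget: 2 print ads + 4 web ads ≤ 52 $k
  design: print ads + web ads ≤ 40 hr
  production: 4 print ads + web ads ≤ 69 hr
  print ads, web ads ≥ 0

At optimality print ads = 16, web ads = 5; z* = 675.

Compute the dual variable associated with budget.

Binding: budget and production. Non-binding: airtime (22 unused), design (19 unused).
Since airtime, design are not tight, their duals are 0.
From A_Bᵀ y = c: 2·y_budget + 4·y_production = 30; 4·y_budget + 1·y_production = 39.
Solving: y_budget = 9, y_production = 3.
Shadow price of budget = 9.

9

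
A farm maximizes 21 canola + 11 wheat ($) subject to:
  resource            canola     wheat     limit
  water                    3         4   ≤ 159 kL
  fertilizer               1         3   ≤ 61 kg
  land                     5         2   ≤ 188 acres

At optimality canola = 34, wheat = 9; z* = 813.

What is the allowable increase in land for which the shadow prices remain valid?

Binding constraints: fertilizer, land. The basis is B = [[1,3],[5,2]] with det -13.
Per unit increase in land, x* moves by d = (0.2308, -0.0769).
The basis stays optimal until water becomes binding; allowable increase = 54.6 acres.

54.6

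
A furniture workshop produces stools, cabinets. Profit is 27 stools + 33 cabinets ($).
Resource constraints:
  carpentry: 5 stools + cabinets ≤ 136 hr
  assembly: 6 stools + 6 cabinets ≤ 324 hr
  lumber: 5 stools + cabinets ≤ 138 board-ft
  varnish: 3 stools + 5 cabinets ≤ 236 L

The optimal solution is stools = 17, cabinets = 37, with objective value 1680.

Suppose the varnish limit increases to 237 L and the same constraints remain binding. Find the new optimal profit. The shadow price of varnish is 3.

Δb = 1, so new z* = 1680 + (3)·(1) = 1680 + 3 = 1683.

1683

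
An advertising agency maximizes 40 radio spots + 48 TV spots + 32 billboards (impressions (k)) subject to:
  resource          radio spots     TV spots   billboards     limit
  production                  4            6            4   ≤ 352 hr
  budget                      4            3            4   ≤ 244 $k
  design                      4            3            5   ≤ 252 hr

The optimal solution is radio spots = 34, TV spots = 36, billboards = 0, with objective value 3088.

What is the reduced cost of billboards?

-8

Check each constraint at x*: production 352/352 (tight); budget 244/244 (tight); design 244/252 (slack 8).
Since design is not tight, its dual is 0.
The binding rows give the dual system: 4·y_production + 4·y_budget = 40 and 6·y_production + 3·y_budget = 48.
This yields shadow prices y_production = 6, y_budget = 4.
Reduced cost of billboards: c₃ − yᵀa₃ = 32 − (6·4 + 4·4) = 32 − 40 = -8.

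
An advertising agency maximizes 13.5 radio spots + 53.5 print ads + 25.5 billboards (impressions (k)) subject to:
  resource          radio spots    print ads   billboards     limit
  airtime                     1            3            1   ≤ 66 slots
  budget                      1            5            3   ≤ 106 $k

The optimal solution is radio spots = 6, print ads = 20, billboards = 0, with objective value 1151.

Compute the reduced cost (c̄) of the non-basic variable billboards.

Check each constraint at x*: airtime 66/66 (tight); budget 106/106 (tight).
From A_Bᵀ y = c: 1·y_airtime + 1·y_budget = 13.5; 3·y_airtime + 5·y_budget = 53.5.
→ y_airtime = 7 and y_budget = 6.5.
Reduced cost of billboards: c₃ − yᵀa₃ = 25.5 − (7·1 + 6.5·3) = 25.5 − 26.5 = -1.

-1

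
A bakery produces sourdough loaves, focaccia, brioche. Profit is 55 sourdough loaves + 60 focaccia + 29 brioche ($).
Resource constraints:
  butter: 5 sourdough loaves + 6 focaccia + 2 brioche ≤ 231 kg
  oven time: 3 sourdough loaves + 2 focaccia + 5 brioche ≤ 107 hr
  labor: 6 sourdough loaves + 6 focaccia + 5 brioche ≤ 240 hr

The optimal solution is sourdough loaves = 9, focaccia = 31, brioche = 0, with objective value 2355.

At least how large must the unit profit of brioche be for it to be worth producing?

35

At the optimum: butter uses 231 of 231 (binding); oven time uses 89 of 107 (slack = 18); labor uses 240 of 240 (binding).
By complementary slackness, y = 0 for the non-binding constraint.
From A_Bᵀ y = c: 5·y_butter + 6·y_labor = 55; 6·y_butter + 6·y_labor = 60.
Solving: y_butter = 5, y_labor = 5.
brioche enters the basis when its profit ≥ yᵀa₃ = 5·2 + 5·5 = 35.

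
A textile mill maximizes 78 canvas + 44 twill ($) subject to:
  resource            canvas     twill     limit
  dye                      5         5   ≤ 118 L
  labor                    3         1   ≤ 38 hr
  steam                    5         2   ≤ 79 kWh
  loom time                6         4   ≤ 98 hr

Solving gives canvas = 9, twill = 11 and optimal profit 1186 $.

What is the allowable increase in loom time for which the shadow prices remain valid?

10.8

Binding constraints: labor, loom time. The basis is B = [[3,1],[6,4]] with det 6.
Per unit increase in loom time, x* moves by d = (-0.1667, 0.5).
The basis stays optimal until dye becomes binding; allowable increase = 10.8 hr.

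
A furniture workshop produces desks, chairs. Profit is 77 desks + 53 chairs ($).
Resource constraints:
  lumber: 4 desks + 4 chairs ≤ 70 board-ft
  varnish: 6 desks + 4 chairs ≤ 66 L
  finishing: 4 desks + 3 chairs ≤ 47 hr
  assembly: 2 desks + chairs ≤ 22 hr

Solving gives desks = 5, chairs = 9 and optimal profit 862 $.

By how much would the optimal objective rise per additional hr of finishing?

At the optimum: lumber uses 56 of 70 (slack = 14); varnish uses 66 of 66 (binding); finishing uses 47 of 47 (binding); assembly uses 19 of 22 (slack = 3).
Since lumber, assembly are not tight, their duals are 0.
Dual feasibility on the basic columns requires 6·y_varnish + 4·y_finishing = 77, 4·y_varnish + 3·y_finishing = 53.
Solving: y_varnish = 9.5, y_finishing = 5.
Shadow price of finishing = 5.

5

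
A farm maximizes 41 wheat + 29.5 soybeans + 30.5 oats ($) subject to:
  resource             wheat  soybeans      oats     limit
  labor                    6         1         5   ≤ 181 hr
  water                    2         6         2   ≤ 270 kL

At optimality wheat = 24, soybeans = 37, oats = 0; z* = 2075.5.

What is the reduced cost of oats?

-5

At the optimum: labor uses 181 of 181 (binding); water uses 270 of 270 (binding).
The binding rows give the dual system: 6·y_labor + 2·y_water = 41 and 1·y_labor + 6·y_water = 29.5.
This yields shadow prices y_labor = 5.5, y_water = 4.
Reduced cost of oats: c₃ − yᵀa₃ = 30.5 − (5.5·5 + 4·2) = 30.5 − 35.5 = -5.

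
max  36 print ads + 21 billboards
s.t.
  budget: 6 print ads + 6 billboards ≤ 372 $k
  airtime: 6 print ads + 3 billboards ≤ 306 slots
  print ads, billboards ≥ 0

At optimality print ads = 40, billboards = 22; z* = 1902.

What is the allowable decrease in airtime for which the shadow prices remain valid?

120

Binding constraints: budget, airtime. The basis is B = [[6,6],[6,3]] with det -18.
Per unit decrease in airtime, x* moves by d = (-0.3333, 0.3333).
The basis stays optimal until print ads reaches 0; allowable decrease = 120 slots.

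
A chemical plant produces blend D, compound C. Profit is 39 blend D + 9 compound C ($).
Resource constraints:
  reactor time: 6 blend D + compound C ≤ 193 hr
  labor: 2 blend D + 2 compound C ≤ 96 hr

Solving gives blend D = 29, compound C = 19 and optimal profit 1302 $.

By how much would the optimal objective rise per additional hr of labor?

1.5

Check each constraint at x*: reactor time 193/193 (tight); labor 96/96 (tight).
The binding rows give the dual system: 6·y_reactor time + 2·y_labor = 39 and 1·y_reactor time + 2·y_labor = 9.
→ y_reactor time = 6 and y_labor = 1.5.
Shadow price of labor = 1.5.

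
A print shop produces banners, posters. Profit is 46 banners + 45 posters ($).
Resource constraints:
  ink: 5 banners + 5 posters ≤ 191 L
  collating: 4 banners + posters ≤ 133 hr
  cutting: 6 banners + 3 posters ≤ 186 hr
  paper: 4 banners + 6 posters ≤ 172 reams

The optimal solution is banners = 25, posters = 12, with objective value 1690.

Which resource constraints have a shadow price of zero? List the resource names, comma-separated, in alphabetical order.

collating, ink

ink: 185/191 (slack 6)
collating: 112/133 (slack 21)
cutting: 186/186 (binding)
paper: 172/172 (binding)
By complementary slackness, a constraint with positive slack has shadow price 0 → collating, ink.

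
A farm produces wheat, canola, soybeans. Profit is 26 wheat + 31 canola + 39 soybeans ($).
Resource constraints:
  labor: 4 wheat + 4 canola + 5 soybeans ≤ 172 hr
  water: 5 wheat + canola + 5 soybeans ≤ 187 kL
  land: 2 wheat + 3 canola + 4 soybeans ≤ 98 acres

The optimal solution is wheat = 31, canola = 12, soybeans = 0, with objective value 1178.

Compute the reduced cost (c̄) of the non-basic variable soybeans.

-1

At the optimum: labor uses 172 of 172 (binding); water uses 167 of 187 (slack = 20); land uses 98 of 98 (binding).
By complementary slackness, y = 0 for the non-binding constraint.
From A_Bᵀ y = c: 4·y_labor + 2·y_land = 26; 4·y_labor + 3·y_land = 31.
This yields shadow prices y_labor = 4, y_land = 5.
Reduced cost of soybeans: c₃ − yᵀa₃ = 39 − (4·5 + 5·4) = 39 − 40 = -1.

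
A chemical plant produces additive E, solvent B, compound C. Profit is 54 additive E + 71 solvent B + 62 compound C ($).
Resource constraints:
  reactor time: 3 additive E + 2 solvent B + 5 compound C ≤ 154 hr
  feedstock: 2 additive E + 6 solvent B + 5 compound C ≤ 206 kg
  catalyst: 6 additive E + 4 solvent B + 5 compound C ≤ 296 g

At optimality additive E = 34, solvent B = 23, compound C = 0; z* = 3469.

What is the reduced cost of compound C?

At the optimum: reactor time uses 148 of 154 (slack = 6); feedstock uses 206 of 206 (binding); catalyst uses 296 of 296 (binding).
Since reactor time is not tight, its dual is 0.
Dual feasibility on the basic columns requires 2·y_feedstock + 6·y_catalyst = 54, 6·y_feedstock + 4·y_catalyst = 71.
→ y_feedstock = 7.5 and y_catalyst = 6.5.
Reduced cost of compound C: c₃ − yᵀa₃ = 62 − (7.5·5 + 6.5·5) = 62 − 70 = -8.

-8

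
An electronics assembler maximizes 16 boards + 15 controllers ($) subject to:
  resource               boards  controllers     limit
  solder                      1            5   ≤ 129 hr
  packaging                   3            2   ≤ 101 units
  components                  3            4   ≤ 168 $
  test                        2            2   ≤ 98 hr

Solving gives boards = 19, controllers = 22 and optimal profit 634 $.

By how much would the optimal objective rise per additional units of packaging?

5

Binding: solder and packaging. Non-binding: components (23 unused), test (16 unused).
Slack constraints have shadow price 0 (complementary slackness).
From A_Bᵀ y = c: 1·y_solder + 3·y_packaging = 16; 5·y_solder + 2·y_packaging = 15.
→ y_solder = 1 and y_packaging = 5.
Shadow price of packaging = 5.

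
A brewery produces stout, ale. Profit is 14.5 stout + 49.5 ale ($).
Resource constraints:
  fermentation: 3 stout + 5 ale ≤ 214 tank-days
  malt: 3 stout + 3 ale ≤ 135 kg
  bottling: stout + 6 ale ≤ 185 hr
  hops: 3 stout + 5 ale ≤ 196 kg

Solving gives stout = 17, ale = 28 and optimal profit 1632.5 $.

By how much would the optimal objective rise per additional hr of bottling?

Check each constraint at x*: fermentation 191/214 (slack 23); malt 135/135 (tight); bottling 185/185 (tight); hops 191/196 (slack 5).
By complementary slackness, y = 0 for the non-binding constraints.
From A_Bᵀ y = c: 3·y_malt + 1·y_bottling = 14.5; 3·y_malt + 6·y_bottling = 49.5.
Solving: y_malt = 2.5, y_bottling = 7.
Shadow price of bottling = 7.

7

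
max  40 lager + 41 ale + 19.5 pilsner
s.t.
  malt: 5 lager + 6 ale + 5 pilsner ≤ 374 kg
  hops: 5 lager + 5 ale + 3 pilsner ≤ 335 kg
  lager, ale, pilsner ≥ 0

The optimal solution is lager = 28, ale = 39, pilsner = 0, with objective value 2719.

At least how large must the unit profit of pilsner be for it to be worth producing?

Both malt and hops are binding at x*.
From A_Bᵀ y = c: 5·y_malt + 5·y_hops = 40; 6·y_malt + 5·y_hops = 41.
This yields shadow prices y_malt = 1, y_hops = 7.
pilsner enters the basis when its profit ≥ yᵀa₃ = 1·5 + 7·3 = 26.

26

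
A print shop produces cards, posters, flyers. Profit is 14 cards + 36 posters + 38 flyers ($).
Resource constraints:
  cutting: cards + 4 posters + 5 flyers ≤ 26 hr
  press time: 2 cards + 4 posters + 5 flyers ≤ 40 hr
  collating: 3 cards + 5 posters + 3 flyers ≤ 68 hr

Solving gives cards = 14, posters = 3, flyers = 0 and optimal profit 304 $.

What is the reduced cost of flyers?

-7

At the optimum: cutting uses 26 of 26 (binding); press time uses 40 of 40 (binding); collating uses 57 of 68 (slack = 11).
Slack constraints have shadow price 0 (complementary slackness).
From A_Bᵀ y = c: 1·y_cutting + 2·y_press time = 14; 4·y_cutting + 4·y_press time = 36.
This yields shadow prices y_cutting = 4, y_press time = 5.
Reduced cost of flyers: c₃ − yᵀa₃ = 38 − (4·5 + 5·5) = 38 − 45 = -7.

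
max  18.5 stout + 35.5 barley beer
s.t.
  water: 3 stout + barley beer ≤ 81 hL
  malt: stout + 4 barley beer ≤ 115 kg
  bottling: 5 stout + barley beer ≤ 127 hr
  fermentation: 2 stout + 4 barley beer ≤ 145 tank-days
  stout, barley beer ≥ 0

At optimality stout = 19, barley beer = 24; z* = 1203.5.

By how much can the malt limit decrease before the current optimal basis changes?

44

Binding constraints: water, malt. The basis is B = [[3,1],[1,4]] with det 11.
Per unit decrease in malt, x* moves by d = (0.0909, -0.2727).
The basis stays optimal until bottling becomes binding; allowable decrease = 44 kg.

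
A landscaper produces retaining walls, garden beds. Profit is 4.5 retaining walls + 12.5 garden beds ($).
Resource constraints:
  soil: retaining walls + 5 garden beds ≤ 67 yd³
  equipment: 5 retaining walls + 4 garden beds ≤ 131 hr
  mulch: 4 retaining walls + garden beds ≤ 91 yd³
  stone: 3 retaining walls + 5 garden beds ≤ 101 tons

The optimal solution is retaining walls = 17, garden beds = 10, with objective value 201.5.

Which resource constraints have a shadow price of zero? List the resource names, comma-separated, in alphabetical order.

soil: 67/67 (binding)
equipment: 125/131 (slack 6)
mulch: 78/91 (slack 13)
stone: 101/101 (binding)
By complementary slackness, a constraint with positive slack has shadow price 0 → equipment, mulch.

equipment, mulch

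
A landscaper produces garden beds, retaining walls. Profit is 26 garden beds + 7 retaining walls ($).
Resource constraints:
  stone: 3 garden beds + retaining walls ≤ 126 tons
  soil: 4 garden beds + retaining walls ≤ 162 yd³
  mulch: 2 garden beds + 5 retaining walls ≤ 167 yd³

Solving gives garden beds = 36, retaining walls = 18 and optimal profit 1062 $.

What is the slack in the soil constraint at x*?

0

soil used = 4·36 + 1·18 = 162; slack = 162 − 162 = 0.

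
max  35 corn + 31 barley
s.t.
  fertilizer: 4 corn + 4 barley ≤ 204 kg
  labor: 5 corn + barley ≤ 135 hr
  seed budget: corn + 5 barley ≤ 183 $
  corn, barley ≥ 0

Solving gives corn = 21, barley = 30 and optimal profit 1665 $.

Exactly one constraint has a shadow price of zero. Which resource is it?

seed budget

fertilizer: 204/204 (binding)
labor: 135/135 (binding)
seed budget: 171/183 (slack 12)
By complementary slackness, a constraint with positive slack has shadow price 0 → seed budget.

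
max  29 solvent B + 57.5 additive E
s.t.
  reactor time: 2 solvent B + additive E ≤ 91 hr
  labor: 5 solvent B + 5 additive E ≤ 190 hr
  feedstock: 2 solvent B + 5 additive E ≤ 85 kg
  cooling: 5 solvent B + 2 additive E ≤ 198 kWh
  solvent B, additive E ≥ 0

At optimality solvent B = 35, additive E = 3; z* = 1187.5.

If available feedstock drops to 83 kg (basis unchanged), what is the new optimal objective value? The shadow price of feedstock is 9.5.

Δb = -2, so new z* = 1187.5 + (9.5)·(-2) = 1187.5 − 19 = 1168.5.

1168.5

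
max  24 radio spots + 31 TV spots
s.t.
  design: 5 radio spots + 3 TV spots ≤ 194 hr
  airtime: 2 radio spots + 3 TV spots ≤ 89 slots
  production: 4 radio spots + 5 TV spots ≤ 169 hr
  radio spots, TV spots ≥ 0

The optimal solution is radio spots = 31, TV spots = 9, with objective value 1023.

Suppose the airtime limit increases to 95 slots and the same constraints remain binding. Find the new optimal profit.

1035

Check each constraint at x*: design 182/194 (slack 12); airtime 89/89 (tight); production 169/169 (tight).
Slack constraints have shadow price 0 (complementary slackness).
From A_Bᵀ y = c: 2·y_airtime + 4·y_production = 24; 3·y_airtime + 5·y_production = 31.
→ y_airtime = 2 and y_production = 5.
Δz = y_airtime·Δb = 2 × (6) = 12, so new z* = 1023 + 12 = 1035.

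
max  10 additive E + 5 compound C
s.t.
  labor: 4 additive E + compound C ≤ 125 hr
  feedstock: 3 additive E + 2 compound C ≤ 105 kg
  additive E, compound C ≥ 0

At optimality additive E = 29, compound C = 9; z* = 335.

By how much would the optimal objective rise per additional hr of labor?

At the optimum: labor uses 125 of 125 (binding); feedstock uses 105 of 105 (binding).
From A_Bᵀ y = c: 4·y_labor + 3·y_feedstock = 10; 1·y_labor + 2·y_feedstock = 5.
→ y_labor = 1 and y_feedstock = 2.
Shadow price of labor = 1.

1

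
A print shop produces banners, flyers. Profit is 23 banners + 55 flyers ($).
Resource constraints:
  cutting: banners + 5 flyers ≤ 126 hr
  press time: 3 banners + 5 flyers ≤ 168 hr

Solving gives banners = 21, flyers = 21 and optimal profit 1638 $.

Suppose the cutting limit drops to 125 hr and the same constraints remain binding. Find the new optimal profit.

1633

Check each constraint at x*: cutting 126/126 (tight); press time 168/168 (tight).
Dual feasibility on the basic columns requires 1·y_cutting + 3·y_press time = 23, 5·y_cutting + 5·y_press time = 55.
→ y_cutting = 5 and y_press time = 6.
Δz = y_cutting·Δb = 5 × (-1) = -5, so new z* = 1638 − 5 = 1633.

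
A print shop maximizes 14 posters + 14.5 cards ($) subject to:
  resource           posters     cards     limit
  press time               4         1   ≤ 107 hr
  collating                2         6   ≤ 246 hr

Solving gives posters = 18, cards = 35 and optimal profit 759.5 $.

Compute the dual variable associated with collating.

Check each constraint at x*: press time 107/107 (tight); collating 246/246 (tight).
The binding rows give the dual system: 4·y_press time + 2·y_collating = 14 and 1·y_press time + 6·y_collating = 14.5.
Solving: y_press time = 2.5, y_collating = 2.
Shadow price of collating = 2.

2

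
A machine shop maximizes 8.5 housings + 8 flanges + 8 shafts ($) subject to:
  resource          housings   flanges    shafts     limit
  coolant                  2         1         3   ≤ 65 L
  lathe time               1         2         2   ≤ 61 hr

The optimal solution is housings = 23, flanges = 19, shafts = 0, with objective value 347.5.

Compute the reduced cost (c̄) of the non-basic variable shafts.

-6

Both coolant and lathe time are binding at x*.
Dual feasibility on the basic columns requires 2·y_coolant + 1·y_lathe time = 8.5, 1·y_coolant + 2·y_lathe time = 8.
This yields shadow prices y_coolant = 3, y_lathe time = 2.5.
Reduced cost of shafts: c₃ − yᵀa₃ = 8 − (3·3 + 2.5·2) = 8 − 14 = -6.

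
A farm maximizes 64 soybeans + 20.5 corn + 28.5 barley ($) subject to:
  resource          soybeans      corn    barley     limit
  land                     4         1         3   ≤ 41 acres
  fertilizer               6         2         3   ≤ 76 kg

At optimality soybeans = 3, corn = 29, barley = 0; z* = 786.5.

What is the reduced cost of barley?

Check each constraint at x*: land 41/41 (tight); fertilizer 76/76 (tight).
Dual feasibility on the basic columns requires 4·y_land + 6·y_fertilizer = 64, 1·y_land + 2·y_fertilizer = 20.5.
→ y_land = 2.5 and y_fertilizer = 9.
Reduced cost of barley: c₃ − yᵀa₃ = 28.5 − (2.5·3 + 9·3) = 28.5 − 34.5 = -6.

-6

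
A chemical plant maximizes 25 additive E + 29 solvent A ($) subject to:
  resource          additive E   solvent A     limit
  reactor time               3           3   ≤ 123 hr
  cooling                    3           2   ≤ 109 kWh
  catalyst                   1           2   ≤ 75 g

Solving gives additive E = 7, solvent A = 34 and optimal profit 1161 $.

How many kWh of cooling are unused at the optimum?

cooling used = 3·7 + 2·34 = 89; slack = 109 − 89 = 20.

20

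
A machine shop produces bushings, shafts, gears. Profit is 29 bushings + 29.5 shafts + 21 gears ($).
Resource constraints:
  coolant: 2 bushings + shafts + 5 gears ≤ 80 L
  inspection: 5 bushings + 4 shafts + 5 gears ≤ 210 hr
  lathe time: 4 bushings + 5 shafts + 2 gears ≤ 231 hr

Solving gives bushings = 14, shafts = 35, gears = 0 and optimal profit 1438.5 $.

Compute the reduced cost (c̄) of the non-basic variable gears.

-1

Binding: inspection and lathe time. Non-binding: coolant (17 unused).
Slack constraints have shadow price 0 (complementary slackness).
The binding rows give the dual system: 5·y_inspection + 4·y_lathe time = 29 and 4·y_inspection + 5·y_lathe time = 29.5.
→ y_inspection = 3 and y_lathe time = 3.5.
Reduced cost of gears: c₃ − yᵀa₃ = 21 − (3·5 + 3.5·2) = 21 − 22 = -1.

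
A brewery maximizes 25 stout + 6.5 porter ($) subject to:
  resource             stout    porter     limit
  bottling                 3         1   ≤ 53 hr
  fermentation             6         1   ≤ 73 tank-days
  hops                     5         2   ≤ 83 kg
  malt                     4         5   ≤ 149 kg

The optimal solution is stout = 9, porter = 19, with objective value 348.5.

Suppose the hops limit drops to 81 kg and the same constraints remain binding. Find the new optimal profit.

At the optimum: bottling uses 46 of 53 (slack = 7); fermentation uses 73 of 73 (binding); hops uses 83 of 83 (binding); malt uses 131 of 149 (slack = 18).
Since bottling, malt are not tight, their duals are 0.
Dual feasibility on the basic columns requires 6·y_fermentation + 5·y_hops = 25, 1·y_fermentation + 2·y_hops = 6.5.
This yields shadow prices y_fermentation = 2.5, y_hops = 2.
Δz = y_hops·Δb = 2 × (-2) = -4, so new z* = 348.5 − 4 = 344.5.

344.5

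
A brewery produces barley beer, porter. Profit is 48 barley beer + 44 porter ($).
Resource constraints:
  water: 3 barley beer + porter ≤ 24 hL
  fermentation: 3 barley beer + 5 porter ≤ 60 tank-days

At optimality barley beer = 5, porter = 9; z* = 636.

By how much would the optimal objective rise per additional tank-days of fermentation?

Check each constraint at x*: water 24/24 (tight); fermentation 60/60 (tight).
Dual feasibility on the basic columns requires 3·y_water + 3·y_fermentation = 48, 1·y_water + 5·y_fermentation = 44.
→ y_water = 9 and y_fermentation = 7.
Shadow price of fermentation = 7.

7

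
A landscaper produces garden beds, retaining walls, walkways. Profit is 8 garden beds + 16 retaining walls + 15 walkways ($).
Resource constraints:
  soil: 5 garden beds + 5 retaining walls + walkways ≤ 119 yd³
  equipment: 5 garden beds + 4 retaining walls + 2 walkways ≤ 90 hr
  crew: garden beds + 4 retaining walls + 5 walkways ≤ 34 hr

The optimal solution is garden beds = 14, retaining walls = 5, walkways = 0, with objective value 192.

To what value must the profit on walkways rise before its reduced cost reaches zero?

Check each constraint at x*: soil 95/119 (slack 24); equipment 90/90 (tight); crew 34/34 (tight).
By complementary slackness, y = 0 for the non-binding constraint.
Dual feasibility on the basic columns requires 5·y_equipment + 1·y_crew = 8, 4·y_equipment + 4·y_crew = 16.
Solving: y_equipment = 1, y_crew = 3.
walkways enters the basis when its profit ≥ yᵀa₃ = 1·2 + 3·5 = 17.

17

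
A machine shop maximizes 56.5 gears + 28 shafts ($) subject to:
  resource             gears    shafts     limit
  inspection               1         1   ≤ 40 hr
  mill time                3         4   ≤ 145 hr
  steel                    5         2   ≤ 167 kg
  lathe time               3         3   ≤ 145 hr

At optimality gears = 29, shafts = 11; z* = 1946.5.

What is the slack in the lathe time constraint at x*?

lathe time used = 3·29 + 3·11 = 120; slack = 145 − 120 = 25.

25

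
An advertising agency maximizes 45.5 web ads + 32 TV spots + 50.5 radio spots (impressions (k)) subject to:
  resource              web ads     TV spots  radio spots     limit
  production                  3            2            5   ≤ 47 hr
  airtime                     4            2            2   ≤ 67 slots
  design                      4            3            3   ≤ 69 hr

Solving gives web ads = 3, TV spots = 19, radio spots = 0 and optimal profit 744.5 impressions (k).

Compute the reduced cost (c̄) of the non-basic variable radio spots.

-7

At the optimum: production uses 47 of 47 (binding); airtime uses 50 of 67 (slack = 17); design uses 69 of 69 (binding).
By complementary slackness, y = 0 for the non-binding constraint.
Dual feasibility on the basic columns requires 3·y_production + 4·y_design = 45.5, 2·y_production + 3·y_design = 32.
→ y_production = 8.5 and y_design = 5.
Reduced cost of radio spots: c₃ − yᵀa₃ = 50.5 − (8.5·5 + 5·3) = 50.5 − 57.5 = -7.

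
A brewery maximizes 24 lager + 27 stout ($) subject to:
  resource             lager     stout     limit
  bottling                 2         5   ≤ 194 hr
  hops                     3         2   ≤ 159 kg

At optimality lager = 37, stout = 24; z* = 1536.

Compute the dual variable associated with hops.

Both bottling and hops are binding at x*.
The binding rows give the dual system: 2·y_bottling + 3·y_hops = 24 and 5·y_bottling + 2·y_hops = 27.
This yields shadow prices y_bottling = 3, y_hops = 6.
Shadow price of hops = 6.

6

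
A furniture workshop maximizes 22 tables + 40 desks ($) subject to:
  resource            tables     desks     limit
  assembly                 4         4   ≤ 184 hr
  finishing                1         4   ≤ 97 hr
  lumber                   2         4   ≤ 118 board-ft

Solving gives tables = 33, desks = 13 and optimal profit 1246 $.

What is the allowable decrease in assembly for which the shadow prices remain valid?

24

Binding constraints: assembly, lumber. The basis is B = [[4,4],[2,4]] with det 8.
Per unit decrease in assembly, x* moves by d = (-0.5, 0.25).
The basis stays optimal until finishing becomes binding; allowable decrease = 24 hr.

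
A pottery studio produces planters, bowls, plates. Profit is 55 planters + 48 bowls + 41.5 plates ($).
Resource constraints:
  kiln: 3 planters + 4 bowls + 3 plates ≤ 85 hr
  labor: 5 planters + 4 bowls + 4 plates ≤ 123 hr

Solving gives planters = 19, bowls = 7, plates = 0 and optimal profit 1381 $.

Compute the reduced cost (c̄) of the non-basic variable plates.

-4

At the optimum: kiln uses 85 of 85 (binding); labor uses 123 of 123 (binding).
Dual feasibility on the basic columns requires 3·y_kiln + 5·y_labor = 55, 4·y_kiln + 4·y_labor = 48.
→ y_kiln = 2.5 and y_labor = 9.5.
Reduced cost of plates: c₃ − yᵀa₃ = 41.5 − (2.5·3 + 9.5·4) = 41.5 − 45.5 = -4.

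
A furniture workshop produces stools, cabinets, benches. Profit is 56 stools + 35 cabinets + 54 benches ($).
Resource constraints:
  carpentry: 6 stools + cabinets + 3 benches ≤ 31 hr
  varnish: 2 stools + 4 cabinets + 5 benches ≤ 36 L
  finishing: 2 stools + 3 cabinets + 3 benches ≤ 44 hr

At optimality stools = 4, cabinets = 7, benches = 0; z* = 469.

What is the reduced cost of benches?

Check each constraint at x*: carpentry 31/31 (tight); varnish 36/36 (tight); finishing 29/44 (slack 15).
By complementary slackness, y = 0 for the non-binding constraint.
The binding rows give the dual system: 6·y_carpentry + 2·y_varnish = 56 and 1·y_carpentry + 4·y_varnish = 35.
This yields shadow prices y_carpentry = 7, y_varnish = 7.
Reduced cost of benches: c₃ − yᵀa₃ = 54 − (7·3 + 7·5) = 54 − 56 = -2.

-2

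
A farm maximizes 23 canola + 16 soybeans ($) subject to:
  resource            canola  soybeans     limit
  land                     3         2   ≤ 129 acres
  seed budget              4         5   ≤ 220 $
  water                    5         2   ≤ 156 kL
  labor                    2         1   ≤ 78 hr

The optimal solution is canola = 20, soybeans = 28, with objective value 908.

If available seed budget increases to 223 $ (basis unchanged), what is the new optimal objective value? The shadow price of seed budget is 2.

Δb = 3, so new z* = 908 + (2)·(3) = 908 + 6 = 914.

914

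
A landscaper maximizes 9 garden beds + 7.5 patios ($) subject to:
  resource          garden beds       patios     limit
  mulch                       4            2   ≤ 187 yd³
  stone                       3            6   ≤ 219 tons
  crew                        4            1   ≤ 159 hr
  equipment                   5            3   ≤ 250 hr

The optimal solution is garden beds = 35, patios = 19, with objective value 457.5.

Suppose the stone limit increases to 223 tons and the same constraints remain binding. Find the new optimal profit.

Binding: stone and crew. Non-binding: mulch (9 unused), equipment (18 unused).
Slack constraints have shadow price 0 (complementary slackness).
Dual feasibility on the basic columns requires 3·y_stone + 4·y_crew = 9, 6·y_stone + 1·y_crew = 7.5.
Solving: y_stone = 1, y_crew = 1.5.
Δz = y_stone·Δb = 1 × (4) = 4, so new z* = 457.5 + 4 = 461.5.

461.5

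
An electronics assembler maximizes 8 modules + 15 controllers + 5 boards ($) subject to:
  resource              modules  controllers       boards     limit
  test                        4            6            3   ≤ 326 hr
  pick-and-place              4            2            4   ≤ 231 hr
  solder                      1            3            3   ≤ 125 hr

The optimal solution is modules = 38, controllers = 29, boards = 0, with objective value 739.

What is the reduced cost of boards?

-5.5

Binding: test and solder. Non-binding: pick-and-place (21 unused).
By complementary slackness, y = 0 for the non-binding constraint.
Dual feasibility on the basic columns requires 4·y_test + 1·y_solder = 8, 6·y_test + 3·y_solder = 15.
→ y_test = 1.5 and y_solder = 2.
Reduced cost of boards: c₃ − yᵀa₃ = 5 − (1.5·3 + 2·3) = 5 − 10.5 = -5.5.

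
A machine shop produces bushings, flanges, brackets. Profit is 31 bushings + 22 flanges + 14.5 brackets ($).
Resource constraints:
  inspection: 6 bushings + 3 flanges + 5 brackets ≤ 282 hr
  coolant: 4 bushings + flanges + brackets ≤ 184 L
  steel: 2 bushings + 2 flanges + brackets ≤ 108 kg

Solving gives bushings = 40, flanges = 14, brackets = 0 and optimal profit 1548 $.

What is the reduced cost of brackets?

-7

Binding: inspection and steel. Non-binding: coolant (10 unused).
By complementary slackness, y = 0 for the non-binding constraint.
Dual feasibility on the basic columns requires 6·y_inspection + 2·y_steel = 31, 3·y_inspection + 2·y_steel = 22.
This yields shadow prices y_inspection = 3, y_steel = 6.5.
Reduced cost of brackets: c₃ − yᵀa₃ = 14.5 − (3·5 + 6.5·1) = 14.5 − 21.5 = -7.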